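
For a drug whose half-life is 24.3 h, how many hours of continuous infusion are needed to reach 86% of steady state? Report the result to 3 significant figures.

68.9 hours

k = ln 2 / 24.3 = 0.02852 h⁻¹
f = 1 − e^(−kt)  ⇒  t = −ln(1 − f) / k
t = −ln(1 − 0.86) / 0.02852 = 1.966 / 0.02852 ≈ 68.9 hours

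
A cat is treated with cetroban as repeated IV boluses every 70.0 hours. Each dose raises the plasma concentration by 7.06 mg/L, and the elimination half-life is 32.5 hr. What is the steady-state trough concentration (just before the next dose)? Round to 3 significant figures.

2.05 mg/L

k = ln 2 / 32.5 = 0.02133 hr⁻¹
Fraction remaining after one interval: e^(−kτ) = e^(−0.02133 × 70.0) = 0.2247
R = 1 / (1 − 0.2247) = 1.290
Css,max = 7.06 × 1.290 = 9.106 mg/L
Css,min = Css,max × e^(−kτ) = 9.106 × 0.2247 ≈ 2.05 mg/L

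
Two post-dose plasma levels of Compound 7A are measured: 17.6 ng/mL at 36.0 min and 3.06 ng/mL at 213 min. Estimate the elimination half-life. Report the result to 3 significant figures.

70.1 minutes

k = ln(C₁/C₂) / (t₂ − t₁) = ln(17.6/3.06) / (213 − 36.0)
  = 1.749 / 177.0 = 0.009884 min⁻¹
t½ = ln 2 / k = ln 2 / 0.009884 ≈ 70.1 minutes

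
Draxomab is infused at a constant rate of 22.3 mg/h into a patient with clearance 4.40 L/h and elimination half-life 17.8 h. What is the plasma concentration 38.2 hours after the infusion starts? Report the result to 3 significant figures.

3.92 mg/L

Css = rate / CL = 22.3 / 4.40 = 5.068 mg/L
k = ln 2 / 17.8 = 0.03894 h⁻¹
C(t) = Css (1 − e^(−kt)) = 5.068 × (1 − e^(−1.488)) = 5.068 × 0.7741 ≈ 3.92 mg/L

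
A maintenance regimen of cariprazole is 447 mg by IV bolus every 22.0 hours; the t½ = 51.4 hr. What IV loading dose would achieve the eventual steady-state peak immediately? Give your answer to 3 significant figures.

1740 mg

k = ln 2 / 51.4 = 0.01349 hr⁻¹
Accumulation ratio R = 1 / (1 − e^(−kτ)) = 1 / (1 − e^(−0.01349×22.0)) = 1 / (1 − 0.7433) = 3.895
Loading dose = maintenance dose × R = 447 × 3.895 ≈ 1740 mg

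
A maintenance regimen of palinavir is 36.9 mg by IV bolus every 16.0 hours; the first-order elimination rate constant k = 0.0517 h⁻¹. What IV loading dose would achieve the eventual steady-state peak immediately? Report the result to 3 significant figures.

65.6 mg

Accumulation ratio R = 1 / (1 − e^(−kτ)) = 1 / (1 − e^(−0.05170×16.0)) = 1 / (1 − 0.4373) = 1.777
Loading dose = maintenance dose × R = 36.9 × 1.777 ≈ 65.6 mg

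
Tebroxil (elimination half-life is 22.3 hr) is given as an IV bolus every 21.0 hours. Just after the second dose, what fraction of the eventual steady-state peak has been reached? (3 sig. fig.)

k = ln 2 / 22.3 = 0.03108 hr⁻¹
f_n = 1 − e^(−nkτ) = 1 − e^(−2 × 0.03108 × 21.0) = 1 − e^(−1.305) = 1 − 0.2710 ≈ 0.729

0.729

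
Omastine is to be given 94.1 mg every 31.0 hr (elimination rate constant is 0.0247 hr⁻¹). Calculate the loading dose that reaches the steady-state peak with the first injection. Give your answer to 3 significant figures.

Accumulation ratio R = 1 / (1 − e^(−kτ)) = 1 / (1 − e^(−0.02470×31.0)) = 1 / (1 − 0.4650) = 1.869
Loading dose = maintenance dose × R = 94.1 × 1.869 ≈ 176 mg

176 mg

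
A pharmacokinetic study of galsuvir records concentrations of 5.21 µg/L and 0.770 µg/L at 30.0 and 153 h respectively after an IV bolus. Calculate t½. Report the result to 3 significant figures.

44.6 hours

k = ln(C₁/C₂) / (t₂ − t₁) = ln(5.21/0.770) / (153 − 30.0)
  = 1.912 / 123.0 = 0.01554 h⁻¹
t½ = ln 2 / k = ln 2 / 0.01554 ≈ 44.6 hours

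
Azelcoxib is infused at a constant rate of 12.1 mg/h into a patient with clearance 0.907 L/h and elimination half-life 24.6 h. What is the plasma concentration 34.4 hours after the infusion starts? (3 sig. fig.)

8.28 µg/mL

Css = rate / CL = 12.1 / 0.907 = 13.34 µg/mL
k = ln 2 / 24.6 = 0.02818 h⁻¹
C(t) = Css (1 − e^(−kt)) = 13.34 × (1 − e^(−0.9693)) = 13.34 × 0.6206 ≈ 8.28 µg/mL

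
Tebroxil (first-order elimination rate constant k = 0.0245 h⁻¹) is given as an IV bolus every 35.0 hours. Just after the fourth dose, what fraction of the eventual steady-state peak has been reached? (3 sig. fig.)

0.968

f_n = 1 − e^(−nkτ) = 1 − e^(−4 × 0.02450 × 35.0) = 1 − e^(−3.430) = 1 − 0.03239 ≈ 0.968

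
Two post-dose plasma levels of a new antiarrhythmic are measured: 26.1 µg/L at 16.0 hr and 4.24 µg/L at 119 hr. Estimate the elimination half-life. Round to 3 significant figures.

k = ln(C₁/C₂) / (t₂ − t₁) = ln(26.1/4.24) / (119 − 16.0)
  = 1.817 / 103.0 = 0.01764 hr⁻¹
t½ = ln 2 / k = ln 2 / 0.01764 ≈ 39.3 hours

39.3 hours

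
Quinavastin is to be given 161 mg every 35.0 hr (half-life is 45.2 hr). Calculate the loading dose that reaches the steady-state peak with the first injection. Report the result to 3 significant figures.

k = ln 2 / 45.2 = 0.01534 hr⁻¹
Accumulation ratio R = 1 / (1 − e^(−kτ)) = 1 / (1 − e^(−0.01534×35.0)) = 1 / (1 − 0.5847) = 2.408
Loading dose = maintenance dose × R = 161 × 2.408 ≈ 388 mg

388 mg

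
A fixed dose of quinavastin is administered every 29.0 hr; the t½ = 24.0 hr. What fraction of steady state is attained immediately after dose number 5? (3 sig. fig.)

0.985

k = ln 2 / 24.0 = 0.02888 hr⁻¹
f_n = 1 − e^(−nkτ) = 1 − e^(−5 × 0.02888 × 29.0) = 1 − e^(−4.188) = 1 − 0.01518 ≈ 0.985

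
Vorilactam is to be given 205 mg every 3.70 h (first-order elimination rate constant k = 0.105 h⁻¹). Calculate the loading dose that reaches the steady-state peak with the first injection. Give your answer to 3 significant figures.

637 mg

Accumulation ratio R = 1 / (1 − e^(−kτ)) = 1 / (1 − e^(−0.1050×3.70)) = 1 / (1 − 0.6781) = 3.106
Loading dose = maintenance dose × R = 205 × 3.106 ≈ 637 mg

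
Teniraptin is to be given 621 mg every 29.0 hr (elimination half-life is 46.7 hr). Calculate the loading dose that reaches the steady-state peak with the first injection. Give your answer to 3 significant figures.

1780 mg

k = ln 2 / 46.7 = 0.01484 hr⁻¹
Accumulation ratio R = 1 / (1 − e^(−kτ)) = 1 / (1 − e^(−0.01484×29.0)) = 1 / (1 − 0.6502) = 2.859
Loading dose = maintenance dose × R = 621 × 2.859 ≈ 1780 mg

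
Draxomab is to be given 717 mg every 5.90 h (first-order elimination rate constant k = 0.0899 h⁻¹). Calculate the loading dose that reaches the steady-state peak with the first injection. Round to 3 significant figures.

1740 mg

Accumulation ratio R = 1 / (1 − e^(−kτ)) = 1 / (1 − e^(−0.08990×5.90)) = 1 / (1 − 0.5884) = 2.429
Loading dose = maintenance dose × R = 717 × 2.429 ≈ 1740 mg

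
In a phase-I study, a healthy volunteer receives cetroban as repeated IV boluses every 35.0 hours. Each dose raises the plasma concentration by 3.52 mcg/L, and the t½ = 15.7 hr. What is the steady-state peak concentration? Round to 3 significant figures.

k = ln 2 / 15.7 = 0.04415 hr⁻¹
Fraction remaining after one interval: e^(−kτ) = e^(−0.04415 × 35.0) = 0.2133
R = 1 / (1 − 0.2133) = 1.271
Css,max = 3.52 × 1.271 ≈ 4.47 mcg/L

4.47 mcg/L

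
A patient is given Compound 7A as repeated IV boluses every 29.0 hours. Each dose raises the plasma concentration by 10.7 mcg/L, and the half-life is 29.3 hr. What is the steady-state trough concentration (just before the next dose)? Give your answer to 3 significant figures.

10.9 mcg/L

k = ln 2 / 29.3 = 0.02366 hr⁻¹
Fraction remaining after one interval: e^(−kτ) = e^(−0.02366 × 29.0) = 0.5036
R = 1 / (1 − 0.5036) = 2.014
Css,max = 10.7 × 2.014 = 21.55 mcg/L
Css,min = Css,max × e^(−kτ) = 21.55 × 0.5036 ≈ 10.9 mcg/L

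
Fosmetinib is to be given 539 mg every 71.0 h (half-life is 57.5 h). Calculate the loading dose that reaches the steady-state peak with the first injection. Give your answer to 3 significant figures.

937 mg

k = ln 2 / 57.5 = 0.01205 h⁻¹
Accumulation ratio R = 1 / (1 − e^(−kτ)) = 1 / (1 − e^(−0.01205×71.0)) = 1 / (1 − 0.4249) = 1.739
Loading dose = maintenance dose × R = 539 × 1.739 ≈ 937 mg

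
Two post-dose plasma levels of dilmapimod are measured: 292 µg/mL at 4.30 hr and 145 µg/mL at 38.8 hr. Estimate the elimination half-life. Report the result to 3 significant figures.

k = ln(C₁/C₂) / (t₂ − t₁) = ln(292/145) / (38.8 − 4.30)
  = 0.7000 / 34.50 = 0.02029 hr⁻¹
t½ = ln 2 / k = ln 2 / 0.02029 ≈ 34.2 hours

34.2 hours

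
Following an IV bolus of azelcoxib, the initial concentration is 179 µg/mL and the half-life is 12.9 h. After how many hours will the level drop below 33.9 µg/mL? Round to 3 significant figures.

k = ln 2 / 12.9 = 0.05373 h⁻¹
C(t) = C₀ e^(−kt)  ⇒  t = ln(C₀/C) / k
t = ln(179/33.9) / 0.05373 = 1.664 / 0.05373 ≈ 31.0 hours

31.0 hours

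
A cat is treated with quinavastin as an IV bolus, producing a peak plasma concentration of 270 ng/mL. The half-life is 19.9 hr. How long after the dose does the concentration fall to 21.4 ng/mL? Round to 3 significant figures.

72.8 hours

k = ln 2 / 19.9 = 0.03483 hr⁻¹
C(t) = C₀ e^(−kt)  ⇒  t = ln(C₀/C) / k
t = ln(270/21.4) / 0.03483 = 2.535 / 0.03483 ≈ 72.8 hours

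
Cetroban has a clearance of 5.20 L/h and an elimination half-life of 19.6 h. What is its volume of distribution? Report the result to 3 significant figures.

147 L

k = ln 2 / t½ = ln 2 / 19.6 = 0.03536 h⁻¹
V = CL / k = 5.20 / 0.03536 ≈ 147 L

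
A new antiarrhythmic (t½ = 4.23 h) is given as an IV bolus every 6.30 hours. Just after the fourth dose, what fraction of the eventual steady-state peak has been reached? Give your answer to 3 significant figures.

0.984

k = ln 2 / 4.23 = 0.1639 h⁻¹
f_n = 1 − e^(−nkτ) = 1 − e^(−4 × 0.1639 × 6.30) = 1 − e^(−4.129) = 1 − 0.01609 ≈ 0.984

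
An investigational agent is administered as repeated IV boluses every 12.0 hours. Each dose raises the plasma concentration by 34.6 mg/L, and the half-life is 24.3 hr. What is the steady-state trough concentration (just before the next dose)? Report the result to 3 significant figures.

k = ln 2 / 24.3 = 0.02852 hr⁻¹
Fraction remaining after one interval: e^(−kτ) = e^(−0.02852 × 12.0) = 0.7101
R = 1 / (1 − 0.7101) = 3.450
Css,max = 34.6 × 3.450 = 119.4 mg/L
Css,min = Css,max × e^(−kτ) = 119.4 × 0.7101 ≈ 84.8 mg/L

84.8 mg/L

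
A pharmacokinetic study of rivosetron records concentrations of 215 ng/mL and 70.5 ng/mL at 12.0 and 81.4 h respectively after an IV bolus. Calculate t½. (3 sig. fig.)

43.1 hours

k = ln(C₁/C₂) / (t₂ − t₁) = ln(215/70.5) / (81.4 − 12.0)
  = 1.115 / 69.40 = 0.01607 h⁻¹
t½ = ln 2 / k = ln 2 / 0.01607 ≈ 43.1 hours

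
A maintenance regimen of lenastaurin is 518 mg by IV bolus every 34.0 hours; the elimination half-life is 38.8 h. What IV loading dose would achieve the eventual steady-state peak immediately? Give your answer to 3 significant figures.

1140 mg

k = ln 2 / 38.8 = 0.01786 h⁻¹
Accumulation ratio R = 1 / (1 − e^(−kτ)) = 1 / (1 − e^(−0.01786×34.0)) = 1 / (1 − 0.5448) = 2.197
Loading dose = maintenance dose × R = 518 × 2.197 ≈ 1140 mg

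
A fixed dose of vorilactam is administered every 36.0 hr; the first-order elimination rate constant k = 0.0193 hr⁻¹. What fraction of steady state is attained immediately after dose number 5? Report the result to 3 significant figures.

f_n = 1 − e^(−nkτ) = 1 − e^(−5 × 0.01930 × 36.0) = 1 − e^(−3.474) = 1 − 0.03099 ≈ 0.969

0.969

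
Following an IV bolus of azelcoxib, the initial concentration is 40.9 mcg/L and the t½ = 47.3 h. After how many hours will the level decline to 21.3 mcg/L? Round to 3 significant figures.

k = ln 2 / 47.3 = 0.01465 h⁻¹
C(t) = C₀ e^(−kt)  ⇒  t = ln(C₀/C) / k
t = ln(40.9/21.3) / 0.01465 = 0.6524 / 0.01465 ≈ 44.5 hours

44.5 hours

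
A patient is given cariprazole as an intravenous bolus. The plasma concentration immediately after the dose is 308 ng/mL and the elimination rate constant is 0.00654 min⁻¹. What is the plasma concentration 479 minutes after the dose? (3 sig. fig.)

C(t) = C₀ e^(−kt) = 308 × e^(−0.006540 × 479) = 308 × e^(−3.133) = 308 × 0.04360 ≈ 13.4 ng/mL

13.4 ng/mL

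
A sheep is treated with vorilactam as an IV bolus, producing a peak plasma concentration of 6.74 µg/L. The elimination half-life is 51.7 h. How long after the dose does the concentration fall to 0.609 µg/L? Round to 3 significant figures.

k = ln 2 / 51.7 = 0.01341 h⁻¹
C(t) = C₀ e^(−kt)  ⇒  t = ln(C₀/C) / k
t = ln(6.74/0.609) / 0.01341 = 2.404 / 0.01341 ≈ 179 hours

179 hours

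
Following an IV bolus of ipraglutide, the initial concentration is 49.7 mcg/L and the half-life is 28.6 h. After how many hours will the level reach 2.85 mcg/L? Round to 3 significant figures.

118 hours

k = ln 2 / 28.6 = 0.02424 h⁻¹
C(t) = C₀ e^(−kt)  ⇒  t = ln(C₀/C) / k
t = ln(49.7/2.85) / 0.02424 = 2.859 / 0.02424 ≈ 118 hours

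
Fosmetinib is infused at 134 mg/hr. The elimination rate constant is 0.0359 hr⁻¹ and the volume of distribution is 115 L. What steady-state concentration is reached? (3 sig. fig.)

CL = k · V = 0.0359 × 115 = 4.128 L/hr
Css = rate / CL = 134 / 4.128 ≈ 32.5 µg/mL

32.5 µg/mL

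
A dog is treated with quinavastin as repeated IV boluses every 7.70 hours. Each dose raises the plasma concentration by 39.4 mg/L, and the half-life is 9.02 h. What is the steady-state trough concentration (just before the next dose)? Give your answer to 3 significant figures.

48.8 mg/L

k = ln 2 / 9.02 = 0.07685 h⁻¹
Fraction remaining after one interval: e^(−kτ) = e^(−0.07685 × 7.70) = 0.5534
R = 1 / (1 − 0.5534) = 2.239
Css,max = 39.4 × 2.239 = 88.22 mg/L
Css,min = Css,max × e^(−kτ) = 88.22 × 0.5534 ≈ 48.8 mg/L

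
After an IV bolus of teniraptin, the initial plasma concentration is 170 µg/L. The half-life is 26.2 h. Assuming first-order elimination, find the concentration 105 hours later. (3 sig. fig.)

10.6 µg/L

k = ln 2 / 26.2 = 0.02646 h⁻¹
105 h is 4.008 half-lives, so C = 170 × (1/2)^4.008 = 170 × 0.06217 ≈ 10.6 µg/L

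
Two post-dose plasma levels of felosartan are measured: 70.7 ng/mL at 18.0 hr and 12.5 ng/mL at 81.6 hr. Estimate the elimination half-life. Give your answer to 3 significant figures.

25.4 hours

k = ln(C₁/C₂) / (t₂ − t₁) = ln(70.7/12.5) / (81.6 − 18.0)
  = 1.733 / 63.60 = 0.02724 hr⁻¹
t½ = ln 2 / k = ln 2 / 0.02724 ≈ 25.4 hours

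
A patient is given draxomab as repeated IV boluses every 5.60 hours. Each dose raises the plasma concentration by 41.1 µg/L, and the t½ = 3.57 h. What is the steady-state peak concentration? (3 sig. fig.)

k = ln 2 / 3.57 = 0.1942 h⁻¹
Fraction remaining after one interval: e^(−kτ) = e^(−0.1942 × 5.60) = 0.3371
R = 1 / (1 − 0.3371) = 1.509
Css,max = 41.1 × 1.509 ≈ 62.0 µg/L

62.0 µg/L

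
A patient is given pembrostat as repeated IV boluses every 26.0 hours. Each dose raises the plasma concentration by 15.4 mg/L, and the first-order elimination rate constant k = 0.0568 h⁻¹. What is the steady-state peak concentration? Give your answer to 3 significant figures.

20.0 mg/L

Fraction remaining after one interval: e^(−kτ) = e^(−0.05680 × 26.0) = 0.2284
R = 1 / (1 − 0.2284) = 1.296
Css,max = 15.4 × 1.296 ≈ 20.0 mg/L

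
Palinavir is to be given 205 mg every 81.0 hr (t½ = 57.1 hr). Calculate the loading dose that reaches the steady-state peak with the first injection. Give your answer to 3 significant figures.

k = ln 2 / 57.1 = 0.01214 hr⁻¹
Accumulation ratio R = 1 / (1 − e^(−kτ)) = 1 / (1 − e^(−0.01214×81.0)) = 1 / (1 − 0.3741) = 1.598
Loading dose = maintenance dose × R = 205 × 1.598 ≈ 328 mg

328 mg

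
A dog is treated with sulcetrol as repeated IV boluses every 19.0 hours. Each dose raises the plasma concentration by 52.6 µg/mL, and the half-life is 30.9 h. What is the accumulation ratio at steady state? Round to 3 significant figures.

k = ln 2 / 30.9 = 0.02243 h⁻¹
Fraction remaining after one interval: e^(−kτ) = e^(−0.02243 × 19.0) = 0.6530
R = 1 / (1 − 0.6530) = 1 / 0.3470 ≈ 2.88

2.88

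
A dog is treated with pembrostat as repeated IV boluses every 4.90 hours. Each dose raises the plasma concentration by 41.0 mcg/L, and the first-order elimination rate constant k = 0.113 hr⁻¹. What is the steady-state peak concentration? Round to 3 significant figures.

96.4 mcg/L

Fraction remaining after one interval: e^(−kτ) = e^(−0.1130 × 4.90) = 0.5748
R = 1 / (1 − 0.5748) = 2.352
Css,max = 41.0 × 2.352 ≈ 96.4 mcg/L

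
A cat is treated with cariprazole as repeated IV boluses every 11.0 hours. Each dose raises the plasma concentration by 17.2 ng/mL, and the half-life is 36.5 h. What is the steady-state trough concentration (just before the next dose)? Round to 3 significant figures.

74.0 ng/mL

k = ln 2 / 36.5 = 0.01899 h⁻¹
Fraction remaining after one interval: e^(−kτ) = e^(−0.01899 × 11.0) = 0.8115
R = 1 / (1 − 0.8115) = 5.305
Css,max = 17.2 × 5.305 = 91.24 ng/mL
Css,min = Css,max × e^(−kτ) = 91.24 × 0.8115 ≈ 74.0 ng/mL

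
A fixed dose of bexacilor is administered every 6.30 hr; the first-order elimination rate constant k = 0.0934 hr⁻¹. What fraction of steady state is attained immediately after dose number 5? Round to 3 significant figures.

f_n = 1 − e^(−nkτ) = 1 − e^(−5 × 0.09340 × 6.30) = 1 − e^(−2.942) = 1 − 0.05275 ≈ 0.947

0.947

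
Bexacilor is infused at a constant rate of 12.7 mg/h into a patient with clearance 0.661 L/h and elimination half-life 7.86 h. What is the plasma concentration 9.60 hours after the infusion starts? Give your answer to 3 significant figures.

Css = rate / CL = 12.7 / 0.661 = 19.21 µg/mL
k = ln 2 / 7.86 = 0.08819 h⁻¹
C(t) = Css (1 − e^(−kt)) = 19.21 × (1 − e^(−0.8466)) = 19.21 × 0.5711 ≈ 11.0 µg/mL

11.0 µg/mL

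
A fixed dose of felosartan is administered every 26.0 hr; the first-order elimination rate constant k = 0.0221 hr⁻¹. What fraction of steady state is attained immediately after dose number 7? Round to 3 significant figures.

0.982

f_n = 1 − e^(−nkτ) = 1 − e^(−7 × 0.02210 × 26.0) = 1 − e^(−4.022) = 1 − 0.01791 ≈ 0.982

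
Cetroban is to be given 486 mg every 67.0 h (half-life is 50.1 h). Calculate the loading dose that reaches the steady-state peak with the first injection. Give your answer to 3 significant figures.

804 mg

k = ln 2 / 50.1 = 0.01384 h⁻¹
Accumulation ratio R = 1 / (1 − e^(−kτ)) = 1 / (1 − e^(−0.01384×67.0)) = 1 / (1 − 0.3958) = 1.655
Loading dose = maintenance dose × R = 486 × 1.655 ≈ 804 mg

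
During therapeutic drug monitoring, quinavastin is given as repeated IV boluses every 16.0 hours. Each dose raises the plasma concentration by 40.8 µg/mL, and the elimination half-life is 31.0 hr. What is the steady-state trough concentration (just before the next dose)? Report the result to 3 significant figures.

k = ln 2 / 31.0 = 0.02236 hr⁻¹
Fraction remaining after one interval: e^(−kτ) = e^(−0.02236 × 16.0) = 0.6992
R = 1 / (1 − 0.6992) = 3.325
Css,max = 40.8 × 3.325 = 135.7 µg/mL
Css,min = Css,max × e^(−kτ) = 135.7 × 0.6992 ≈ 94.9 µg/mL

94.9 µg/mL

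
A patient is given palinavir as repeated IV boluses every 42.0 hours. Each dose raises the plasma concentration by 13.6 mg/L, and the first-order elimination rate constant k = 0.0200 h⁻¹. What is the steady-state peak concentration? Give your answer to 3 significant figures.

Fraction remaining after one interval: e^(−kτ) = e^(−0.02000 × 42.0) = 0.4317
R = 1 / (1 − 0.4317) = 1.760
Css,max = 13.6 × 1.760 ≈ 23.9 mg/L

23.9 mg/L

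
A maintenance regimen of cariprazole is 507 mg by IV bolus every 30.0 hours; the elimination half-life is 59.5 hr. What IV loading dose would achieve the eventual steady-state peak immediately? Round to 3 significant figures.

k = ln 2 / 59.5 = 0.01165 hr⁻¹
Accumulation ratio R = 1 / (1 − e^(−kτ)) = 1 / (1 − e^(−0.01165×30.0)) = 1 / (1 − 0.7051) = 3.390
Loading dose = maintenance dose × R = 507 × 3.390 ≈ 1720 mg

1720 mg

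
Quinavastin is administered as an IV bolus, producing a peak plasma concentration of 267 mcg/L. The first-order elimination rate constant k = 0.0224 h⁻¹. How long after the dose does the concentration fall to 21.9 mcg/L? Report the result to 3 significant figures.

112 hours

C(t) = C₀ e^(−kt)  ⇒  t = ln(C₀/C) / k
t = ln(267/21.9) / 0.02240 = 2.501 / 0.02240 ≈ 112 hours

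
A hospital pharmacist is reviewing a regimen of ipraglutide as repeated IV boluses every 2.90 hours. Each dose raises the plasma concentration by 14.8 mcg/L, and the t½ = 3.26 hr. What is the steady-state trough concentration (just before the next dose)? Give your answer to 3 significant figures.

17.4 mcg/L

k = ln 2 / 3.26 = 0.2126 hr⁻¹
Fraction remaining after one interval: e^(−kτ) = e^(−0.2126 × 2.90) = 0.5398
R = 1 / (1 − 0.5398) = 2.173
Css,max = 14.8 × 2.173 = 32.16 mcg/L
Css,min = Css,max × e^(−kτ) = 32.16 × 0.5398 ≈ 17.4 mcg/L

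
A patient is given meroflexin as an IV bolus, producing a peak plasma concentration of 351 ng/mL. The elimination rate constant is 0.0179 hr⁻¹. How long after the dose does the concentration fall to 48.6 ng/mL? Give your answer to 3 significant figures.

C(t) = C₀ e^(−kt)  ⇒  t = ln(C₀/C) / k
t = ln(351/48.6) / 0.01790 = 1.977 / 0.01790 ≈ 110 hours

110 hours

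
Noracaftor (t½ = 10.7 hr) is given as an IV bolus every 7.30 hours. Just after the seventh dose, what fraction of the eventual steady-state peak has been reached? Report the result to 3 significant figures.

0.963

k = ln 2 / 10.7 = 0.06478 hr⁻¹
f_n = 1 − e^(−nkτ) = 1 − e^(−7 × 0.06478 × 7.30) = 1 − e^(−3.310) = 1 − 0.03651 ≈ 0.963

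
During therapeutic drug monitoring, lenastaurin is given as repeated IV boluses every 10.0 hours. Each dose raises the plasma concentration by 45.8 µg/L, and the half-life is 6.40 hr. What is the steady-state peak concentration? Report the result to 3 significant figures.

k = ln 2 / 6.40 = 0.1083 hr⁻¹
Fraction remaining after one interval: e^(−kτ) = e^(−0.1083 × 10.0) = 0.3386
R = 1 / (1 − 0.3386) = 1.512
Css,max = 45.8 × 1.512 ≈ 69.2 µg/L

69.2 µg/L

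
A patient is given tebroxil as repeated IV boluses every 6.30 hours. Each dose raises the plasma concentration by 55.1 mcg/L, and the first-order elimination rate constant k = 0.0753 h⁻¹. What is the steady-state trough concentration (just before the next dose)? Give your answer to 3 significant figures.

Fraction remaining after one interval: e^(−kτ) = e^(−0.07530 × 6.30) = 0.6223
R = 1 / (1 − 0.6223) = 2.647
Css,max = 55.1 × 2.647 = 145.9 mcg/L
Css,min = Css,max × e^(−kτ) = 145.9 × 0.6223 ≈ 90.8 mcg/L

90.8 mcg/L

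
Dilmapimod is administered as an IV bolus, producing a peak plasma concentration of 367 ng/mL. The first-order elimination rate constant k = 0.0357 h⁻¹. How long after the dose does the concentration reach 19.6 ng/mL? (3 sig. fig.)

C(t) = C₀ e^(−kt)  ⇒  t = ln(C₀/C) / k
t = ln(367/19.6) / 0.03570 = 2.930 / 0.03570 ≈ 82.1 hours

82.1 hours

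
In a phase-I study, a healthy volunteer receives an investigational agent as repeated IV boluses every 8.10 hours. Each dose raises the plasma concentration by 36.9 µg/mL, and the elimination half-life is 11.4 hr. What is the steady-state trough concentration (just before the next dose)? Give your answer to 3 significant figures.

k = ln 2 / 11.4 = 0.06080 hr⁻¹
Fraction remaining after one interval: e^(−kτ) = e^(−0.06080 × 8.10) = 0.6111
R = 1 / (1 − 0.6111) = 2.571
Css,max = 36.9 × 2.571 = 94.88 µg/mL
Css,min = Css,max × e^(−kτ) = 94.88 × 0.6111 ≈ 58.0 µg/mL

58.0 µg/mL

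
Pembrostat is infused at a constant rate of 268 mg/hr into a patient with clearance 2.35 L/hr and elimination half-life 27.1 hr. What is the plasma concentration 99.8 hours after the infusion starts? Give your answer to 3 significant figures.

Css = rate / CL = 268 / 2.35 = 114.0 µg/mL
k = ln 2 / 27.1 = 0.02558 hr⁻¹
C(t) = Css (1 − e^(−kt)) = 114.0 × (1 − e^(−2.553)) = 114.0 × 0.9221 ≈ 105 µg/mL

105 µg/mL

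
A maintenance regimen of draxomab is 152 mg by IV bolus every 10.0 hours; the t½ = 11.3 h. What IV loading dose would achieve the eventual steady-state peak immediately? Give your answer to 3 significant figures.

k = ln 2 / 11.3 = 0.06134 h⁻¹
Accumulation ratio R = 1 / (1 − e^(−kτ)) = 1 / (1 − e^(−0.06134×10.0)) = 1 / (1 − 0.5415) = 2.181
Loading dose = maintenance dose × R = 152 × 2.181 ≈ 332 mg

332 mg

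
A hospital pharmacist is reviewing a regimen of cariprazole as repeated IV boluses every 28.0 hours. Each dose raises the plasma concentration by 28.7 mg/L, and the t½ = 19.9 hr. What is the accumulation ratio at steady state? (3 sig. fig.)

1.61

k = ln 2 / 19.9 = 0.03483 hr⁻¹
Fraction remaining after one interval: e^(−kτ) = e^(−0.03483 × 28.0) = 0.3771
R = 1 / (1 − 0.3771) = 1 / 0.6229 ≈ 1.61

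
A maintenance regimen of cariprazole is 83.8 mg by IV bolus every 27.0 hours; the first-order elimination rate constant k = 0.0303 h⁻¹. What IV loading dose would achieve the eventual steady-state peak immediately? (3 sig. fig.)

Accumulation ratio R = 1 / (1 − e^(−kτ)) = 1 / (1 − e^(−0.03030×27.0)) = 1 / (1 − 0.4413) = 1.790
Loading dose = maintenance dose × R = 83.8 × 1.790 ≈ 150 mg

150 mg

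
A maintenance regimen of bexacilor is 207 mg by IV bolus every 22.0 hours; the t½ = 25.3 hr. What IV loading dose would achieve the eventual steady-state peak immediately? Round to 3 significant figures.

k = ln 2 / 25.3 = 0.02740 hr⁻¹
Accumulation ratio R = 1 / (1 − e^(−kτ)) = 1 / (1 − e^(−0.02740×22.0)) = 1 / (1 − 0.5473) = 2.209
Loading dose = maintenance dose × R = 207 × 2.209 ≈ 457 mg

457 mg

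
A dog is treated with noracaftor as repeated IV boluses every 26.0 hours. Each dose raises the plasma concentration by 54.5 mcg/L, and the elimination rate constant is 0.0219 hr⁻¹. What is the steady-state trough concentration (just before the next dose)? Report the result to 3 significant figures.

Fraction remaining after one interval: e^(−kτ) = e^(−0.02190 × 26.0) = 0.5659
R = 1 / (1 − 0.5659) = 2.303
Css,max = 54.5 × 2.303 = 125.5 mcg/L
Css,min = Css,max × e^(−kτ) = 125.5 × 0.5659 ≈ 71.0 mcg/L

71.0 mcg/L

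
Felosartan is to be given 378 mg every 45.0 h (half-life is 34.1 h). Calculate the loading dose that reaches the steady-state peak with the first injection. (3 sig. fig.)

631 mg

k = ln 2 / 34.1 = 0.02033 h⁻¹
Accumulation ratio R = 1 / (1 − e^(−kτ)) = 1 / (1 − e^(−0.02033×45.0)) = 1 / (1 − 0.4006) = 1.668
Loading dose = maintenance dose × R = 378 × 1.668 ≈ 631 mg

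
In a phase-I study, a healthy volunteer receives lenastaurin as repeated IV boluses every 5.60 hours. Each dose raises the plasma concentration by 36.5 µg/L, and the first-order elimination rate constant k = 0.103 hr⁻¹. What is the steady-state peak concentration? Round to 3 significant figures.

83.3 µg/L

Fraction remaining after one interval: e^(−kτ) = e^(−0.1030 × 5.60) = 0.5617
R = 1 / (1 − 0.5617) = 2.282
Css,max = 36.5 × 2.282 ≈ 83.3 µg/L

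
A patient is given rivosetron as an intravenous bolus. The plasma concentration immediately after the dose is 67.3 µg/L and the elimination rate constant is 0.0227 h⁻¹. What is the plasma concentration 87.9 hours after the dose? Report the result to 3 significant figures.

C(t) = C₀ e^(−kt) = 67.3 × e^(−0.02270 × 87.9) = 67.3 × e^(−1.995) = 67.3 × 0.1360 ≈ 9.15 µg/L

9.15 µg/L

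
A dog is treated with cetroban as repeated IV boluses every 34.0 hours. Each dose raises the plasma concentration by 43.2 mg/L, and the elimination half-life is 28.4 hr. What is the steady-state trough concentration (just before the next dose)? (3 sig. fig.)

k = ln 2 / 28.4 = 0.02441 hr⁻¹
Fraction remaining after one interval: e^(−kτ) = e^(−0.02441 × 34.0) = 0.4361
R = 1 / (1 − 0.4361) = 1.773
Css,max = 43.2 × 1.773 = 76.61 mg/L
Css,min = Css,max × e^(−kτ) = 76.61 × 0.4361 ≈ 33.4 mg/L

33.4 mg/L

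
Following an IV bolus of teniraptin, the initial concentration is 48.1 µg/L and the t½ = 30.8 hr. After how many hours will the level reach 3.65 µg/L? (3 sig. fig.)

115 hours

k = ln 2 / 30.8 = 0.02250 hr⁻¹
C(t) = C₀ e^(−kt)  ⇒  t = ln(C₀/C) / k
t = ln(48.1/3.65) / 0.02250 = 2.579 / 0.02250 ≈ 115 hours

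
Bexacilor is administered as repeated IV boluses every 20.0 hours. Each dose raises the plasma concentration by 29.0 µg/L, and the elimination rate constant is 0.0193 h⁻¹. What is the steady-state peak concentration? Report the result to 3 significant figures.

90.6 µg/L

Fraction remaining after one interval: e^(−kτ) = e^(−0.01930 × 20.0) = 0.6798
R = 1 / (1 − 0.6798) = 3.123
Css,max = 29.0 × 3.123 ≈ 90.6 µg/L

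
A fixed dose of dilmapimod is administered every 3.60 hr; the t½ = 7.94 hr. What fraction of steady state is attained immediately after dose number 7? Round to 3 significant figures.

0.889

k = ln 2 / 7.94 = 0.08730 hr⁻¹
f_n = 1 − e^(−nkτ) = 1 − e^(−7 × 0.08730 × 3.60) = 1 − e^(−2.200) = 1 − 0.1108 ≈ 0.889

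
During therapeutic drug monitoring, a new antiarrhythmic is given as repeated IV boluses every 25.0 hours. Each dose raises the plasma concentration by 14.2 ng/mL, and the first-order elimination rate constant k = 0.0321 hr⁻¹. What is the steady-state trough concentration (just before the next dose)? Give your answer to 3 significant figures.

Fraction remaining after one interval: e^(−kτ) = e^(−0.03210 × 25.0) = 0.4482
R = 1 / (1 − 0.4482) = 1.812
Css,max = 14.2 × 1.812 = 25.73 ng/mL
Css,min = Css,max × e^(−kτ) = 25.73 × 0.4482 ≈ 11.5 ng/mL

11.5 ng/mL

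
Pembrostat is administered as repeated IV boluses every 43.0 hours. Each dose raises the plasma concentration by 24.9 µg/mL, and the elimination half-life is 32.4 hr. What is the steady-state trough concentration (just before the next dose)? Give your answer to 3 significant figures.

16.5 µg/mL

k = ln 2 / 32.4 = 0.02139 hr⁻¹
Fraction remaining after one interval: e^(−kτ) = e^(−0.02139 × 43.0) = 0.3986
R = 1 / (1 − 0.3986) = 1.663
Css,max = 24.9 × 1.663 = 41.40 µg/mL
Css,min = Css,max × e^(−kτ) = 41.40 × 0.3986 ≈ 16.5 µg/mL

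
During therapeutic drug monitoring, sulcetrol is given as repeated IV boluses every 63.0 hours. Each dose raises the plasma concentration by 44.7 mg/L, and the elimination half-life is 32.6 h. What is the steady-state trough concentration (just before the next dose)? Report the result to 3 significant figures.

15.9 mg/L

k = ln 2 / 32.6 = 0.02126 h⁻¹
Fraction remaining after one interval: e^(−kτ) = e^(−0.02126 × 63.0) = 0.2620
R = 1 / (1 − 0.2620) = 1.355
Css,max = 44.7 × 1.355 = 60.57 mg/L
Css,min = Css,max × e^(−kτ) = 60.57 × 0.2620 ≈ 15.9 mg/L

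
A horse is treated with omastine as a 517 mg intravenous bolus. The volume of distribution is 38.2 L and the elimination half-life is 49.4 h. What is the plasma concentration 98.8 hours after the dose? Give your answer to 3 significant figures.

C₀ = dose / V = 517 / 38.2 = 13.53 mg/L
k = ln 2 / 49.4 = 0.01403 h⁻¹
C(t) = C₀ e^(−kt) = 13.53 × e^(−0.01403 × 98.8) = 13.53 × e^(−1.386) = 13.53 × 0.2500 ≈ 3.38 mg/L

3.38 mg/L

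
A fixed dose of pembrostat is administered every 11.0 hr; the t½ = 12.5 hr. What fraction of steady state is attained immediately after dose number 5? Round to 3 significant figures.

0.953

k = ln 2 / 12.5 = 0.05545 hr⁻¹
f_n = 1 − e^(−nkτ) = 1 − e^(−5 × 0.05545 × 11.0) = 1 − e^(−3.050) = 1 − 0.04737 ≈ 0.953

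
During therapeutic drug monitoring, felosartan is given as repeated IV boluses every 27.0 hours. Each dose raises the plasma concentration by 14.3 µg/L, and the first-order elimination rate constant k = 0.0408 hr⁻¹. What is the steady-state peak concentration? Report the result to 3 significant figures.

Fraction remaining after one interval: e^(−kτ) = e^(−0.04080 × 27.0) = 0.3323
R = 1 / (1 − 0.3323) = 1.498
Css,max = 14.3 × 1.498 ≈ 21.4 µg/L

21.4 µg/L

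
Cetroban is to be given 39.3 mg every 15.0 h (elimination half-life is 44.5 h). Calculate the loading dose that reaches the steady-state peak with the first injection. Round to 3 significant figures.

k = ln 2 / 44.5 = 0.01558 h⁻¹
Accumulation ratio R = 1 / (1 − e^(−kτ)) = 1 / (1 − e^(−0.01558×15.0)) = 1 / (1 − 0.7916) = 4.799
Loading dose = maintenance dose × R = 39.3 × 4.799 ≈ 189 mg

189 mg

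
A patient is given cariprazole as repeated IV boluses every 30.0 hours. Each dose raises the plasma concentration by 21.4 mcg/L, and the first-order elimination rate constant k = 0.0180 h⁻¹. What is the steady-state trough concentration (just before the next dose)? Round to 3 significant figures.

Fraction remaining after one interval: e^(−kτ) = e^(−0.01800 × 30.0) = 0.5827
R = 1 / (1 − 0.5827) = 2.397
Css,max = 21.4 × 2.397 = 51.29 mcg/L
Css,min = Css,max × e^(−kτ) = 51.29 × 0.5827 ≈ 29.9 mcg/L

29.9 mcg/L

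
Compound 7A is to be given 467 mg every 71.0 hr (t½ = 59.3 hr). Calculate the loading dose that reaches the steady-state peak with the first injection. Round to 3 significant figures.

828 mg

k = ln 2 / 59.3 = 0.01169 hr⁻¹
Accumulation ratio R = 1 / (1 − e^(−kτ)) = 1 / (1 − e^(−0.01169×71.0)) = 1 / (1 − 0.4361) = 1.773
Loading dose = maintenance dose × R = 467 × 1.773 ≈ 828 mg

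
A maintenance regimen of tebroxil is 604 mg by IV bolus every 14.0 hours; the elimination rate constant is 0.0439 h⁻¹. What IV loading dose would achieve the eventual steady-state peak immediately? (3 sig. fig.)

1320 mg

Accumulation ratio R = 1 / (1 − e^(−kτ)) = 1 / (1 − e^(−0.04390×14.0)) = 1 / (1 − 0.5409) = 2.178
Loading dose = maintenance dose × R = 604 × 2.178 ≈ 1320 mg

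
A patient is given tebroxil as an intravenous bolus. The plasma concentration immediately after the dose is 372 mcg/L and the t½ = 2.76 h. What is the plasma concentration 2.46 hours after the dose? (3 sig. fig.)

201 mcg/L

k = ln 2 / 2.76 = 0.2511 h⁻¹
2.46 h is 0.8913 half-lives, so C = 372 × (1/2)^0.8913 = 372 × 0.5391 ≈ 201 mcg/L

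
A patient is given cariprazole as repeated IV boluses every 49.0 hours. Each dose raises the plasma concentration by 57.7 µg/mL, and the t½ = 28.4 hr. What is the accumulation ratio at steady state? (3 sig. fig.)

k = ln 2 / 28.4 = 0.02441 hr⁻¹
Fraction remaining after one interval: e^(−kτ) = e^(−0.02441 × 49.0) = 0.3024
R = 1 / (1 − 0.3024) = 1 / 0.6976 ≈ 1.43

1.43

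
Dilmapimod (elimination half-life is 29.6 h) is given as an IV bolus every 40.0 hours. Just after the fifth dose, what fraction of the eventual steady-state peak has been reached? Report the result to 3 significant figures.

k = ln 2 / 29.6 = 0.02342 h⁻¹
f_n = 1 − e^(−nkτ) = 1 − e^(−5 × 0.02342 × 40.0) = 1 − e^(−4.683) = 1 − 0.009247 ≈ 0.991

0.991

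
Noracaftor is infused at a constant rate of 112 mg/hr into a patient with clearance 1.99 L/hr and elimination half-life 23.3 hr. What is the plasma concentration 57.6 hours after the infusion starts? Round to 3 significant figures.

Css = rate / CL = 112 / 1.99 = 56.28 µg/mL
k = ln 2 / 23.3 = 0.02975 hr⁻¹
C(t) = Css (1 − e^(−kt)) = 56.28 × (1 − e^(−1.714)) = 56.28 × 0.8198 ≈ 46.1 µg/mL

46.1 µg/mL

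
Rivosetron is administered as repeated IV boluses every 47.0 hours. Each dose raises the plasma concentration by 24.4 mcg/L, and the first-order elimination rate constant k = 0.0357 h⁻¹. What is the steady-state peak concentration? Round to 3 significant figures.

30.0 mcg/L

Fraction remaining after one interval: e^(−kτ) = e^(−0.03570 × 47.0) = 0.1868
R = 1 / (1 − 0.1868) = 1.230
Css,max = 24.4 × 1.230 ≈ 30.0 mcg/L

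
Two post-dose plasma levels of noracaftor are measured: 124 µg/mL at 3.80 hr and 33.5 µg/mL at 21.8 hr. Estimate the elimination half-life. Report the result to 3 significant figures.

k = ln(C₁/C₂) / (t₂ − t₁) = ln(124/33.5) / (21.8 − 3.80)
  = 1.309 / 18.00 = 0.07271 hr⁻¹
t½ = ln 2 / k = ln 2 / 0.07271 ≈ 9.53 hours

9.53 hours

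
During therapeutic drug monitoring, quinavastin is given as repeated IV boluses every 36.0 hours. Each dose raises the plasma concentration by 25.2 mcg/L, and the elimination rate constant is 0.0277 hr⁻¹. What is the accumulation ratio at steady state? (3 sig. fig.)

1.58

Fraction remaining after one interval: e^(−kτ) = e^(−0.02770 × 36.0) = 0.3689
R = 1 / (1 − 0.3689) = 1 / 0.6311 ≈ 1.58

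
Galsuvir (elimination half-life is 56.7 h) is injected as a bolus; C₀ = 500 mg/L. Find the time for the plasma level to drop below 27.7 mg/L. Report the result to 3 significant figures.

k = ln 2 / 56.7 = 0.01222 h⁻¹
C(t) = C₀ e^(−kt)  ⇒  t = ln(C₀/C) / k
t = ln(500/27.7) / 0.01222 = 2.893 / 0.01222 ≈ 237 hours

237 hours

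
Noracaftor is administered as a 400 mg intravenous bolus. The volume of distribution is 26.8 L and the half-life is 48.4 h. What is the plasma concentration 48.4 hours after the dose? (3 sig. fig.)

7.46 mg/L

C₀ = dose / V = 400 / 26.8 = 14.93 mg/L
k = ln 2 / 48.4 = 0.01432 h⁻¹
C(t) = C₀ e^(−kt) = 14.93 × e^(−0.01432 × 48.4) = 14.93 × e^(−0.6931) = 14.93 × 0.5000 ≈ 7.46 mg/L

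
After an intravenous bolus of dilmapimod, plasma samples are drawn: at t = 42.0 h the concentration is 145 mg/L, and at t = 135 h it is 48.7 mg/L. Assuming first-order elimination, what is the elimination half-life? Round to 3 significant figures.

k = ln(C₁/C₂) / (t₂ − t₁) = ln(145/48.7) / (135 − 42.0)
  = 1.091 / 93.00 = 0.01173 h⁻¹
t½ = ln 2 / k = ln 2 / 0.01173 ≈ 59.1 hours

59.1 hours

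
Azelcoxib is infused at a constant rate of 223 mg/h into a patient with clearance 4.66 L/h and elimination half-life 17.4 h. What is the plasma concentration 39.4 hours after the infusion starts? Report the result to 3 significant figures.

Css = rate / CL = 223 / 4.66 = 47.85 µg/mL
k = ln 2 / 17.4 = 0.03984 h⁻¹
C(t) = Css (1 − e^(−kt)) = 47.85 × (1 − e^(−1.570)) = 47.85 × 0.7919 ≈ 37.9 µg/mL

37.9 µg/mL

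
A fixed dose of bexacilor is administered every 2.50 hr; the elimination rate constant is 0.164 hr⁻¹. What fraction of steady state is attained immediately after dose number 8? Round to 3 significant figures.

f_n = 1 − e^(−nkτ) = 1 − e^(−8 × 0.1640 × 2.50) = 1 − e^(−3.280) = 1 − 0.03763 ≈ 0.962

0.962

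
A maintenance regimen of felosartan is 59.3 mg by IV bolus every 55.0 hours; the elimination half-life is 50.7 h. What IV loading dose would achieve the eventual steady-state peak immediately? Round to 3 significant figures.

k = ln 2 / 50.7 = 0.01367 h⁻¹
Accumulation ratio R = 1 / (1 − e^(−kτ)) = 1 / (1 − e^(−0.01367×55.0)) = 1 / (1 − 0.4715) = 1.892
Loading dose = maintenance dose × R = 59.3 × 1.892 ≈ 112 mg

112 mg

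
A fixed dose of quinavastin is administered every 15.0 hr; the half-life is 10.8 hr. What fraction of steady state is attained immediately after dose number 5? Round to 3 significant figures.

0.992

k = ln 2 / 10.8 = 0.06418 hr⁻¹
f_n = 1 − e^(−nkτ) = 1 − e^(−5 × 0.06418 × 15.0) = 1 − e^(−4.814) = 1 − 0.008119 ≈ 0.992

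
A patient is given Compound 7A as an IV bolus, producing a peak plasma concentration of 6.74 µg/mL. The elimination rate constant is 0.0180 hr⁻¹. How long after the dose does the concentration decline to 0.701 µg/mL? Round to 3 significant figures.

C(t) = C₀ e^(−kt)  ⇒  t = ln(C₀/C) / k
t = ln(6.74/0.701) / 0.01800 = 2.263 / 0.01800 ≈ 126 hours

126 hours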